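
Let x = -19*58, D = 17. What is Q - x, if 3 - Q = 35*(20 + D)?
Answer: -190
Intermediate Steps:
Q = -1292 (Q = 3 - 35*(20 + 17) = 3 - 35*37 = 3 - 1*1295 = 3 - 1295 = -1292)
x = -1102
Q - x = -1292 - 1*(-1102) = -1292 + 1102 = -190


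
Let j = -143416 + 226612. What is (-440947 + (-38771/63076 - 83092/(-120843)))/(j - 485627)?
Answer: 3361026705548357/3067447021648308 ≈ 1.0957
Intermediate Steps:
j = 83196
(-440947 + (-38771/63076 - 83092/(-120843)))/(j - 485627) = (-440947 + (-38771/63076 - 83092/(-120843)))/(83196 - 485627) = (-440947 + (-38771*1/63076 - 83092*(-1/120843)))/(-402431) = (-440947 + (-38771/63076 + 83092/120843))*(-1/402431) = (-440947 + 555907039/7622293068)*(-1/402431) = -3361026705548357/7622293068*(-1/402431) = 3361026705548357/3067447021648308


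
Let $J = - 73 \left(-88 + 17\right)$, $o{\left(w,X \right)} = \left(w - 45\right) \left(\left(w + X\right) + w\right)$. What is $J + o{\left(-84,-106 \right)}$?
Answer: $40529$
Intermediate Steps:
$o{\left(w,X \right)} = \left(-45 + w\right) \left(X + 2 w\right)$ ($o{\left(w,X \right)} = \left(-45 + w\right) \left(\left(X + w\right) + w\right) = \left(-45 + w\right) \left(X + 2 w\right)$)
$J = 5183$ ($J = \left(-73\right) \left(-71\right) = 5183$)
$J + o{\left(-84,-106 \right)} = 5183 - \left(-21234 - 14112\right) = 5183 + \left(7560 + 4770 + 2 \cdot 7056 + 8904\right) = 5183 + \left(7560 + 4770 + 14112 + 8904\right) = 5183 + 35346 = 40529$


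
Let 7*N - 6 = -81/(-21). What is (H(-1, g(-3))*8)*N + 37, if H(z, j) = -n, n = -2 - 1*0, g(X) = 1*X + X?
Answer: 2917/49 ≈ 59.531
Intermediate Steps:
g(X) = 2*X (g(X) = X + X = 2*X)
n = -2 (n = -2 + 0 = -2)
H(z, j) = 2 (H(z, j) = -1*(-2) = 2)
N = 69/49 (N = 6/7 + (-81/(-21))/7 = 6/7 + (-81*(-1/21))/7 = 6/7 + (⅐)*(27/7) = 6/7 + 27/49 = 69/49 ≈ 1.4082)
(H(-1, g(-3))*8)*N + 37 = (2*8)*(69/49) + 37 = 16*(69/49) + 37 = 1104/49 + 37 = 2917/49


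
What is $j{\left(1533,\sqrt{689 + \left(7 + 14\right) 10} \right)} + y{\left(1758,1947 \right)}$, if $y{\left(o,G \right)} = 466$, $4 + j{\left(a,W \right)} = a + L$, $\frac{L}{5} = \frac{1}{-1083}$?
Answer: $\frac{2160580}{1083} \approx 1995.0$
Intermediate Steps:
$L = - \frac{5}{1083}$ ($L = \frac{5}{-1083} = 5 \left(- \frac{1}{1083}\right) = - \frac{5}{1083} \approx -0.0046168$)
$j{\left(a,W \right)} = - \frac{4337}{1083} + a$ ($j{\left(a,W \right)} = -4 + \left(a - \frac{5}{1083}\right) = -4 + \left(- \frac{5}{1083} + a\right) = - \frac{4337}{1083} + a$)
$j{\left(1533,\sqrt{689 + \left(7 + 14\right) 10} \right)} + y{\left(1758,1947 \right)} = \left(- \frac{4337}{1083} + 1533\right) + 466 = \frac{1655902}{1083} + 466 = \frac{2160580}{1083}$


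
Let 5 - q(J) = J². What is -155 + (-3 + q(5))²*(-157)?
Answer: -83208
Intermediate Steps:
q(J) = 5 - J²
-155 + (-3 + q(5))²*(-157) = -155 + (-3 + (5 - 1*5²))²*(-157) = -155 + (-3 + (5 - 1*25))²*(-157) = -155 + (-3 + (5 - 25))²*(-157) = -155 + (-3 - 20)²*(-157) = -155 + (-23)²*(-157) = -155 + 529*(-157) = -155 - 83053 = -83208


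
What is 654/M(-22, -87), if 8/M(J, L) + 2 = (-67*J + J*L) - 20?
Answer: 550341/2 ≈ 2.7517e+5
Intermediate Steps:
M(J, L) = 8/(-22 - 67*J + J*L) (M(J, L) = 8/(-2 + ((-67*J + J*L) - 20)) = 8/(-2 + (-20 - 67*J + J*L)) = 8/(-22 - 67*J + J*L))
654/M(-22, -87) = 654/((8/(-22 - 67*(-22) - 22*(-87)))) = 654/((8/(-22 + 1474 + 1914))) = 654/((8/3366)) = 654/((8*(1/3366))) = 654/(4/1683) = 654*(1683/4) = 550341/2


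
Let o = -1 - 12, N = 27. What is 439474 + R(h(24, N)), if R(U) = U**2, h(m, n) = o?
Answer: 439643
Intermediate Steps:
o = -13
h(m, n) = -13
439474 + R(h(24, N)) = 439474 + (-13)**2 = 439474 + 169 = 439643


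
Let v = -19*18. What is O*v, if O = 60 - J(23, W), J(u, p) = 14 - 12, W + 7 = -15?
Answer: -19836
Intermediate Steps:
W = -22 (W = -7 - 15 = -22)
J(u, p) = 2
v = -342
O = 58 (O = 60 - 1*2 = 60 - 2 = 58)
O*v = 58*(-342) = -19836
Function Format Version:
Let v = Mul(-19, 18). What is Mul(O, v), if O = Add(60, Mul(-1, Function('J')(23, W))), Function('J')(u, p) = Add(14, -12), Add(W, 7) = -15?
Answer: -19836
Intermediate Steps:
W = -22 (W = Add(-7, -15) = -22)
Function('J')(u, p) = 2
v = -342
O = 58 (O = Add(60, Mul(-1, 2)) = Add(60, -2) = 58)
Mul(O, v) = Mul(58, -342) = -19836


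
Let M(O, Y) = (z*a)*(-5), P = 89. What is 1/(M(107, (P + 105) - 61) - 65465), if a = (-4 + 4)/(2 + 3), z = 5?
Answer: -1/65465 ≈ -1.5275e-5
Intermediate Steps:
a = 0 (a = 0/5 = 0*(⅕) = 0)
M(O, Y) = 0 (M(O, Y) = (5*0)*(-5) = 0*(-5) = 0)
1/(M(107, (P + 105) - 61) - 65465) = 1/(0 - 65465) = 1/(-65465) = -1/65465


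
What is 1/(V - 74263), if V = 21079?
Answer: -1/53184 ≈ -1.8803e-5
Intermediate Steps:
1/(V - 74263) = 1/(21079 - 74263) = 1/(-53184) = -1/53184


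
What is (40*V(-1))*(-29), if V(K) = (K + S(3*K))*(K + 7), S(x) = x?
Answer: 27840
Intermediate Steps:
V(K) = 4*K*(7 + K) (V(K) = (K + 3*K)*(K + 7) = (4*K)*(7 + K) = 4*K*(7 + K))
(40*V(-1))*(-29) = (40*(4*(-1)*(7 - 1)))*(-29) = (40*(4*(-1)*6))*(-29) = (40*(-24))*(-29) = -960*(-29) = 27840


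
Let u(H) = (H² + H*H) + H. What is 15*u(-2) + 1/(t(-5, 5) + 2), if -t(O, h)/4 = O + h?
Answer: 181/2 ≈ 90.500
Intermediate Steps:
u(H) = H + 2*H² (u(H) = (H² + H²) + H = 2*H² + H = H + 2*H²)
t(O, h) = -4*O - 4*h (t(O, h) = -4*(O + h) = -4*O - 4*h)
15*u(-2) + 1/(t(-5, 5) + 2) = 15*(-2*(1 + 2*(-2))) + 1/((-4*(-5) - 4*5) + 2) = 15*(-2*(1 - 4)) + 1/((20 - 20) + 2) = 15*(-2*(-3)) + 1/(0 + 2) = 15*6 + 1/2 = 90 + ½ = 181/2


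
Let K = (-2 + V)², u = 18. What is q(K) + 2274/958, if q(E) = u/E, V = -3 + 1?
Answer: 13407/3832 ≈ 3.4987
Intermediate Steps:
V = -2
K = 16 (K = (-2 - 2)² = (-4)² = 16)
q(E) = 18/E
q(K) + 2274/958 = 18/16 + 2274/958 = 18*(1/16) + 2274*(1/958) = 9/8 + 1137/479 = 13407/3832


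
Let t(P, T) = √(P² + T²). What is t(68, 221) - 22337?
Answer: -22337 + 17*√185 ≈ -22106.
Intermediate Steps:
t(68, 221) - 22337 = √(68² + 221²) - 22337 = √(4624 + 48841) - 22337 = √53465 - 22337 = 17*√185 - 22337 = -22337 + 17*√185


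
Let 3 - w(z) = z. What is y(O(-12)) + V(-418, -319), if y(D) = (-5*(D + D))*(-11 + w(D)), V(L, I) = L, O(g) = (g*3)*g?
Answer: 1900382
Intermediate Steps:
O(g) = 3*g² (O(g) = (3*g)*g = 3*g²)
w(z) = 3 - z
y(D) = -10*D*(-8 - D) (y(D) = (-5*(D + D))*(-11 + (3 - D)) = (-10*D)*(-8 - D) = -10*D*(-8 - D))
y(O(-12)) + V(-418, -319) = 10*(3*(-12)²)*(8 + 3*(-12)²) - 418 = 10*(3*144)*(8 + 3*144) - 418 = 10*432*(8 + 432) - 418 = 10*432*440 - 418 = 1900800 - 418 = 1900382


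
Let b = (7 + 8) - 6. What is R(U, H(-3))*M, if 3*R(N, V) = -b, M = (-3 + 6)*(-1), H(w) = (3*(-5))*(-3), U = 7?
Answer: 9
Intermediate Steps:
H(w) = 45 (H(w) = -15*(-3) = 45)
b = 9 (b = 15 - 6 = 9)
M = -3 (M = 3*(-1) = -3)
R(N, V) = -3 (R(N, V) = (-1*9)/3 = (⅓)*(-9) = -3)
R(U, H(-3))*M = -3*(-3) = 9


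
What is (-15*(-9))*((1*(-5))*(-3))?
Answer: 2025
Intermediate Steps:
(-15*(-9))*((1*(-5))*(-3)) = 135*(-5*(-3)) = 135*15 = 2025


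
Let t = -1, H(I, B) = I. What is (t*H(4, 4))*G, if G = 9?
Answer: -36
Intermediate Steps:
(t*H(4, 4))*G = -1*4*9 = -4*9 = -36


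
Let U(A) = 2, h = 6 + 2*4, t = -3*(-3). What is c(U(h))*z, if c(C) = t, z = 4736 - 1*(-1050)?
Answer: 52074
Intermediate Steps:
t = 9
h = 14 (h = 6 + 8 = 14)
z = 5786 (z = 4736 + 1050 = 5786)
c(C) = 9
c(U(h))*z = 9*5786 = 52074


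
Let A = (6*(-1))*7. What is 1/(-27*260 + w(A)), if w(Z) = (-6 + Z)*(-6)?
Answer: -1/6732 ≈ -0.00014854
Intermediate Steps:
A = -42 (A = -6*7 = -42)
w(Z) = 36 - 6*Z
1/(-27*260 + w(A)) = 1/(-27*260 + (36 - 6*(-42))) = 1/(-7020 + (36 + 252)) = 1/(-7020 + 288) = 1/(-6732) = -1/6732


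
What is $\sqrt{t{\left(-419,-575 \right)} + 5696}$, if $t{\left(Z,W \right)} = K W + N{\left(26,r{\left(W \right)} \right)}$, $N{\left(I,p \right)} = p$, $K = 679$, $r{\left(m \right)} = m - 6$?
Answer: $i \sqrt{385310} \approx 620.73 i$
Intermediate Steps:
$r{\left(m \right)} = -6 + m$ ($r{\left(m \right)} = m - 6 = -6 + m$)
$t{\left(Z,W \right)} = -6 + 680 W$ ($t{\left(Z,W \right)} = 679 W + \left(-6 + W\right) = -6 + 680 W$)
$\sqrt{t{\left(-419,-575 \right)} + 5696} = \sqrt{\left(-6 + 680 \left(-575\right)\right) + 5696} = \sqrt{\left(-6 - 391000\right) + 5696} = \sqrt{-391006 + 5696} = \sqrt{-385310} = i \sqrt{385310}$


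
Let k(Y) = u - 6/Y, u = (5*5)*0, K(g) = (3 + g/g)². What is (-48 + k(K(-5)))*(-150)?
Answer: 29025/4 ≈ 7256.3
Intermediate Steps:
K(g) = 16 (K(g) = (3 + 1)² = 4² = 16)
u = 0 (u = 25*0 = 0)
k(Y) = -6/Y (k(Y) = 0 - 6/Y = -6/Y)
(-48 + k(K(-5)))*(-150) = (-48 - 6/16)*(-150) = (-48 - 6*1/16)*(-150) = (-48 - 3/8)*(-150) = -387/8*(-150) = 29025/4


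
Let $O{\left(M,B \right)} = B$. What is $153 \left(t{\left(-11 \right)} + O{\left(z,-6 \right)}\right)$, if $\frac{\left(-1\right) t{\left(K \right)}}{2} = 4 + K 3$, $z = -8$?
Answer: $7956$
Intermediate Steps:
$t{\left(K \right)} = -8 - 6 K$ ($t{\left(K \right)} = - 2 \left(4 + K 3\right) = - 2 \left(4 + 3 K\right) = -8 - 6 K$)
$153 \left(t{\left(-11 \right)} + O{\left(z,-6 \right)}\right) = 153 \left(\left(-8 - -66\right) - 6\right) = 153 \left(\left(-8 + 66\right) - 6\right) = 153 \left(58 - 6\right) = 153 \cdot 52 = 7956$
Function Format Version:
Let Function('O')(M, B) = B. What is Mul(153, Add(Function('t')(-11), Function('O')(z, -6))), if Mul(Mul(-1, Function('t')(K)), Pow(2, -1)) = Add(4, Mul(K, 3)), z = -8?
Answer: 7956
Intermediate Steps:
Function('t')(K) = Add(-8, Mul(-6, K)) (Function('t')(K) = Mul(-2, Add(4, Mul(K, 3))) = Mul(-2, Add(4, Mul(3, K))) = Add(-8, Mul(-6, K)))
Mul(153, Add(Function('t')(-11), Function('O')(z, -6))) = Mul(153, Add(Add(-8, Mul(-6, -11)), -6)) = Mul(153, Add(Add(-8, 66), -6)) = Mul(153, Add(58, -6)) = Mul(153, 52) = 7956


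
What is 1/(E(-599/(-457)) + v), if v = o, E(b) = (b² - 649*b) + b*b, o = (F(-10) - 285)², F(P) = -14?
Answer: 208849/18494367844 ≈ 1.1293e-5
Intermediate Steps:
o = 89401 (o = (-14 - 285)² = (-299)² = 89401)
E(b) = -649*b + 2*b² (E(b) = (b² - 649*b) + b² = -649*b + 2*b²)
v = 89401
1/(E(-599/(-457)) + v) = 1/((-599/(-457))*(-649 + 2*(-599/(-457))) + 89401) = 1/((-599*(-1/457))*(-649 + 2*(-599*(-1/457))) + 89401) = 1/(599*(-649 + 2*(599/457))/457 + 89401) = 1/(599*(-649 + 1198/457)/457 + 89401) = 1/((599/457)*(-295395/457) + 89401) = 1/(-176941605/208849 + 89401) = 1/(18494367844/208849) = 208849/18494367844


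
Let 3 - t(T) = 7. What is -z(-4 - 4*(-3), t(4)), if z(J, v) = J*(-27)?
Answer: 216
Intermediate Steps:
t(T) = -4 (t(T) = 3 - 1*7 = 3 - 7 = -4)
z(J, v) = -27*J
-z(-4 - 4*(-3), t(4)) = -(-27)*(-4 - 4*(-3)) = -(-27)*(-4 + 12) = -(-27)*8 = -1*(-216) = 216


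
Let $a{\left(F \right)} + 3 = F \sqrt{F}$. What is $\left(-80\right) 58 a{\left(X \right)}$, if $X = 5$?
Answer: $13920 - 23200 \sqrt{5} \approx -37957.0$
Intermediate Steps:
$a{\left(F \right)} = -3 + F^{\frac{3}{2}}$ ($a{\left(F \right)} = -3 + F \sqrt{F} = -3 + F^{\frac{3}{2}}$)
$\left(-80\right) 58 a{\left(X \right)} = \left(-80\right) 58 \left(-3 + 5^{\frac{3}{2}}\right) = - 4640 \left(-3 + 5 \sqrt{5}\right) = 13920 - 23200 \sqrt{5}$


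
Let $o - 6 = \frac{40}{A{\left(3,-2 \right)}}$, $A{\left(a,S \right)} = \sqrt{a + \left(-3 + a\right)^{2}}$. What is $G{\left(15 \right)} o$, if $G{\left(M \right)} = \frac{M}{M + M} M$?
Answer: $45 + 100 \sqrt{3} \approx 218.21$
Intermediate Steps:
$G{\left(M \right)} = \frac{M}{2}$ ($G{\left(M \right)} = \frac{M}{2 M} M = M \frac{1}{2 M} M = \frac{M}{2}$)
$o = 6 + \frac{40 \sqrt{3}}{3}$ ($o = 6 + \frac{40}{\sqrt{3 + \left(-3 + 3\right)^{2}}} = 6 + \frac{40}{\sqrt{3 + 0^{2}}} = 6 + \frac{40}{\sqrt{3 + 0}} = 6 + \frac{40}{\sqrt{3}} = 6 + 40 \frac{\sqrt{3}}{3} = 6 + \frac{40 \sqrt{3}}{3} \approx 29.094$)
$G{\left(15 \right)} o = \frac{1}{2} \cdot 15 \left(6 + \frac{40 \sqrt{3}}{3}\right) = \frac{15 \left(6 + \frac{40 \sqrt{3}}{3}\right)}{2} = 45 + 100 \sqrt{3}$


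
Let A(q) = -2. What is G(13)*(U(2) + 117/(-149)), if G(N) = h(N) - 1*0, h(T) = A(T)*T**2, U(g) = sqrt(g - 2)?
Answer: 39546/149 ≈ 265.41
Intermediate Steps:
U(g) = sqrt(-2 + g)
h(T) = -2*T**2
G(N) = -2*N**2 (G(N) = -2*N**2 - 1*0 = -2*N**2 + 0 = -2*N**2)
G(13)*(U(2) + 117/(-149)) = (-2*13**2)*(sqrt(-2 + 2) + 117/(-149)) = (-2*169)*(sqrt(0) + 117*(-1/149)) = -338*(0 - 117/149) = -338*(-117/149) = 39546/149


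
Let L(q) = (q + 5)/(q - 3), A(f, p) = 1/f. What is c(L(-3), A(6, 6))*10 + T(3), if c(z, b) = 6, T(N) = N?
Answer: 63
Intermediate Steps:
L(q) = (5 + q)/(-3 + q)
c(L(-3), A(6, 6))*10 + T(3) = 6*10 + 3 = 60 + 3 = 63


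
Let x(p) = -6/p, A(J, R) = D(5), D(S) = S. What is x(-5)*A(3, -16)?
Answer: 6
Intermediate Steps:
A(J, R) = 5
x(-5)*A(3, -16) = -6/(-5)*5 = -6*(-⅕)*5 = (6/5)*5 = 6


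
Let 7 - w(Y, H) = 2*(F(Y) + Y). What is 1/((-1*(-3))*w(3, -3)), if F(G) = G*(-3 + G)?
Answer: 1/3 ≈ 0.33333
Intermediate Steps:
w(Y, H) = 7 - 2*Y - 2*Y*(-3 + Y) (w(Y, H) = 7 - 2*(Y*(-3 + Y) + Y) = 7 - 2*(Y + Y*(-3 + Y)) = 7 - (2*Y + 2*Y*(-3 + Y)) = 7 + (-2*Y - 2*Y*(-3 + Y)) = 7 - 2*Y - 2*Y*(-3 + Y))
1/((-1*(-3))*w(3, -3)) = 1/((-1*(-3))*(7 - 2*3**2 + 4*3)) = 1/(3*(7 - 2*9 + 12)) = 1/(3*(7 - 18 + 12)) = 1/(3*1) = 1/3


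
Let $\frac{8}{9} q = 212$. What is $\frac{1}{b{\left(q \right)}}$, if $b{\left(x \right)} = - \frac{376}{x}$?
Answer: $- \frac{477}{752} \approx -0.63431$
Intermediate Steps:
$q = \frac{477}{2}$ ($q = \frac{9}{8} \cdot 212 = \frac{477}{2} \approx 238.5$)
$\frac{1}{b{\left(q \right)}} = \frac{1}{\left(-376\right) \frac{1}{\frac{477}{2}}} = \frac{1}{\left(-376\right) \frac{2}{477}} = \frac{1}{- \frac{752}{477}} = - \frac{477}{752}$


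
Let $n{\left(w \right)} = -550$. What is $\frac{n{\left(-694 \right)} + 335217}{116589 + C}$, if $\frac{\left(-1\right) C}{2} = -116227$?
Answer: $\frac{334667}{349043} \approx 0.95881$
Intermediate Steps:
$C = 232454$ ($C = \left(-2\right) \left(-116227\right) = 232454$)
$\frac{n{\left(-694 \right)} + 335217}{116589 + C} = \frac{-550 + 335217}{116589 + 232454} = \frac{334667}{349043}$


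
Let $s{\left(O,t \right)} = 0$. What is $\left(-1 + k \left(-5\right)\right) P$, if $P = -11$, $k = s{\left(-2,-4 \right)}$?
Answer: $11$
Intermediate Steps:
$k = 0$
$\left(-1 + k \left(-5\right)\right) P = \left(-1 + 0 \left(-5\right)\right) \left(-11\right) = \left(-1 + 0\right) \left(-11\right) = \left(-1\right) \left(-11\right) = 11$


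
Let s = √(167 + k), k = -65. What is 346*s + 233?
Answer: 233 + 346*√102 ≈ 3727.4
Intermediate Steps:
s = √102 (s = √(167 - 65) = √102 ≈ 10.100)
346*s + 233 = 346*√102 + 233 = 233 + 346*√102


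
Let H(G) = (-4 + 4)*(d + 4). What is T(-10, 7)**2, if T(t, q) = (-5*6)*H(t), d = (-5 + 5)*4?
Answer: 0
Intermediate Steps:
d = 0 (d = 0*4 = 0)
H(G) = 0 (H(G) = (-4 + 4)*(0 + 4) = 0*4 = 0)
T(t, q) = 0 (T(t, q) = -5*6*0 = -30*0 = 0)
T(-10, 7)**2 = 0**2 = 0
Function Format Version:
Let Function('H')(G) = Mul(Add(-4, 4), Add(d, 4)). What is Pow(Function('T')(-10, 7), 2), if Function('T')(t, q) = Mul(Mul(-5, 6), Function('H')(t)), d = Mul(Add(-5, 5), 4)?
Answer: 0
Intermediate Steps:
d = 0 (d = Mul(0, 4) = 0)
Function('H')(G) = 0 (Function('H')(G) = Mul(Add(-4, 4), Add(0, 4)) = Mul(0, 4) = 0)
Function('T')(t, q) = 0 (Function('T')(t, q) = Mul(Mul(-5, 6), 0) = Mul(-30, 0) = 0)
Pow(Function('T')(-10, 7), 2) = Pow(0, 2) = 0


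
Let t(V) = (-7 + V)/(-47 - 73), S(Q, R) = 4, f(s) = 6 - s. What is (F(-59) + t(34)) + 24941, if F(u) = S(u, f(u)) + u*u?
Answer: 1137031/40 ≈ 28426.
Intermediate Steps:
t(V) = 7/120 - V/120 (t(V) = (-7 + V)/(-120) = (-7 + V)*(-1/120) = 7/120 - V/120)
F(u) = 4 + u² (F(u) = 4 + u*u = 4 + u²)
(F(-59) + t(34)) + 24941 = ((4 + (-59)²) + (7/120 - 1/120*34)) + 24941 = ((4 + 3481) + (7/120 - 17/60)) + 24941 = (3485 - 9/40) + 24941 = 139391/40 + 24941 = 1137031/40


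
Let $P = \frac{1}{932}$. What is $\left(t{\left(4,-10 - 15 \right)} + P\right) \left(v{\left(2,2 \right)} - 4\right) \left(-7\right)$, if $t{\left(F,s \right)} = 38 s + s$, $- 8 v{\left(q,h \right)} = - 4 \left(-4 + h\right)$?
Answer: $- \frac{31804465}{932} \approx -34125.0$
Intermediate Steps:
$v{\left(q,h \right)} = -2 + \frac{h}{2}$ ($v{\left(q,h \right)} = - \frac{\left(-4\right) \left(-4 + h\right)}{8} = - \frac{16 - 4 h}{8} = -2 + \frac{h}{2}$)
$P = \frac{1}{932} \approx 0.001073$
$t{\left(F,s \right)} = 39 s$
$\left(t{\left(4,-10 - 15 \right)} + P\right) \left(v{\left(2,2 \right)} - 4\right) \left(-7\right) = \left(39 \left(-10 - 15\right) + \frac{1}{932}\right) \left(\left(-2 + \frac{1}{2} \cdot 2\right) - 4\right) \left(-7\right) = \left(39 \left(-10 - 15\right) + \frac{1}{932}\right) \left(\left(-2 + 1\right) - 4\right) \left(-7\right) = \left(39 \left(-25\right) + \frac{1}{932}\right) \left(-1 - 4\right) \left(-7\right) = \left(-975 + \frac{1}{932}\right) \left(\left(-5\right) \left(-7\right)\right) = \left(- \frac{908699}{932}\right) 35 = - \frac{31804465}{932}$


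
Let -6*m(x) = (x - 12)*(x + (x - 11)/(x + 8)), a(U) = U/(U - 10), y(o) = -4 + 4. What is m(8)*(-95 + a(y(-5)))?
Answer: -11875/24 ≈ -494.79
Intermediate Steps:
y(o) = 0
a(U) = U/(-10 + U)
m(x) = -(-12 + x)*(x + (-11 + x)/(8 + x))/6 (m(x) = -(x - 12)*(x + (x - 11)/(x + 8))/6 = -(-12 + x)*(x + (-11 + x)/(8 + x))/6)
m(8)*(-95 + a(y(-5))) = ((-132 - 1*8³ + 3*8² + 119*8)/(6*(8 + 8)))*(-95 + 0/(-10 + 0)) = ((⅙)*(-132 - 1*512 + 3*64 + 952)/16)*(-95 + 0/(-10)) = ((⅙)*(1/16)*(-132 - 512 + 192 + 952))*(-95 + 0*(-⅒)) = ((⅙)*(1/16)*500)*(-95 + 0) = (125/24)*(-95) = -11875/24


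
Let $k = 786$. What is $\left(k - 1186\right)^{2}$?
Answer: $160000$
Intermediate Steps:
$\left(k - 1186\right)^{2} = \left(786 - 1186\right)^{2} = \left(-400\right)^{2} = 160000$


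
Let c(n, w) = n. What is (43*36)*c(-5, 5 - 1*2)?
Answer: -7740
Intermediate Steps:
(43*36)*c(-5, 5 - 1*2) = (43*36)*(-5) = 1548*(-5) = -7740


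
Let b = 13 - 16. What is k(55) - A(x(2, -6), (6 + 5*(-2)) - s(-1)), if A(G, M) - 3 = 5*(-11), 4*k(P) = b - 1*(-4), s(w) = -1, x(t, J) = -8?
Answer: 209/4 ≈ 52.250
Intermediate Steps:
b = -3
k(P) = ¼ (k(P) = (-3 - 1*(-4))/4 = (-3 + 4)/4 = (¼)*1 = ¼)
A(G, M) = -52 (A(G, M) = 3 + 5*(-11) = 3 - 55 = -52)
k(55) - A(x(2, -6), (6 + 5*(-2)) - s(-1)) = ¼ - 1*(-52) = ¼ + 52 = 209/4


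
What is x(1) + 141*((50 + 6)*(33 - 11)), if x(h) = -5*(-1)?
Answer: 173717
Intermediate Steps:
x(h) = 5
x(1) + 141*((50 + 6)*(33 - 11)) = 5 + 141*((50 + 6)*(33 - 11)) = 5 + 141*(56*22) = 5 + 141*1232 = 5 + 173712 = 173717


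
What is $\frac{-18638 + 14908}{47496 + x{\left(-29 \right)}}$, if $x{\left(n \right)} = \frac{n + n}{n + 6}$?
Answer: $- \frac{42895}{546233} \approx -0.078529$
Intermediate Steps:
$x{\left(n \right)} = \frac{2 n}{6 + n}$
$\frac{-18638 + 14908}{47496 + x{\left(-29 \right)}} = \frac{-18638 + 14908}{47496 + 2 \left(-29\right) \frac{1}{6 - 29}} = - \frac{3730}{47496 + 2 \left(-29\right) \frac{1}{-23}} = - \frac{3730}{47496 + 2 \left(-29\right) \left(- \frac{1}{23}\right)} = - \frac{3730}{47496 + \frac{58}{23}} = - \frac{3730}{\frac{1092466}{23}} = \left(-3730\right) \frac{23}{1092466} = - \frac{42895}{546233}$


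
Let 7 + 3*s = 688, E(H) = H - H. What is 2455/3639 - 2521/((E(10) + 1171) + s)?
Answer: -637981/565258 ≈ -1.1287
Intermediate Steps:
E(H) = 0
s = 227 (s = -7/3 + (⅓)*688 = -7/3 + 688/3 = 227)
2455/3639 - 2521/((E(10) + 1171) + s) = 2455/3639 - 2521/((0 + 1171) + 227) = 2455*(1/3639) - 2521/(1171 + 227) = 2455/3639 - 2521/1398 = -637981/565258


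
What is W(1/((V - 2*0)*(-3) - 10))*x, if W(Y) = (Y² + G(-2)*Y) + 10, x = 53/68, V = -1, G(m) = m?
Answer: 26765/3332 ≈ 8.0327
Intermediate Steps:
x = 53/68 (x = 53*(1/68) = 53/68 ≈ 0.77941)
W(Y) = 10 + Y² - 2*Y (W(Y) = (Y² - 2*Y) + 10 = 10 + Y² - 2*Y)
W(1/((V - 2*0)*(-3) - 10))*x = (10 + (1/((-1 - 2*0)*(-3) - 10))² - 2/((-1 - 2*0)*(-3) - 10))*(53/68) = (10 + (1/((-1 + 0)*(-3) - 10))² - 2/((-1 + 0)*(-3) - 10))*(53/68) = (10 + (1/(-1*(-3) - 10))² - 2/(-1*(-3) - 10))*(53/68) = (10 + (1/(3 - 10))² - 2/(3 - 10))*(53/68) = (10 + (1/(-7))² - 2/(-7))*(53/68) = (10 + (-⅐)² - 2*(-⅐))*(53/68) = (10 + 1/49 + 2/7)*(53/68) = (505/49)*(53/68) = 26765/3332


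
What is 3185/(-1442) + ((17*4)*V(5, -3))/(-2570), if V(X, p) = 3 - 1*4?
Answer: -577671/264710 ≈ -2.1823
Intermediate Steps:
V(X, p) = -1 (V(X, p) = 3 - 4 = -1)
3185/(-1442) + ((17*4)*V(5, -3))/(-2570) = 3185/(-1442) + ((17*4)*(-1))/(-2570) = 3185*(-1/1442) + (68*(-1))*(-1/2570) = -455/206 - 68*(-1/2570) = -455/206 + 34/1285 = -577671/264710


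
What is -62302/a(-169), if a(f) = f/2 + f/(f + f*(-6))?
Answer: 623020/847 ≈ 735.56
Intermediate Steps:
a(f) = -1/5 + f/2 (a(f) = f*(1/2) + f/(f - 6*f) = f/2 + f/((-5*f)) = f/2 + f*(-1/(5*f)) = f/2 - 1/5 = -1/5 + f/2)
-62302/a(-169) = -62302/(-1/5 + (1/2)*(-169)) = -62302/(-1/5 - 169/2) = -62302/(-847/10) = -62302*(-10/847) = 623020/847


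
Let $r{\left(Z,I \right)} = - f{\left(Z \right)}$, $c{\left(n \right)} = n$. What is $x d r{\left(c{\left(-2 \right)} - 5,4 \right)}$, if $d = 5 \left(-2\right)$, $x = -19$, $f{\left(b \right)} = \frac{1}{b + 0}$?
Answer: $\frac{190}{7} \approx 27.143$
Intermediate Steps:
$f{\left(b \right)} = \frac{1}{b}$
$r{\left(Z,I \right)} = - \frac{1}{Z}$
$d = -10$
$x d r{\left(c{\left(-2 \right)} - 5,4 \right)} = \left(-19\right) \left(-10\right) \left(- \frac{1}{-2 - 5}\right) = 190 \left(- \frac{1}{-2 - 5}\right) = 190 \left(- \frac{1}{-7}\right) = 190 \left(\left(-1\right) \left(- \frac{1}{7}\right)\right) = 190 \cdot \frac{1}{7} = \frac{190}{7}$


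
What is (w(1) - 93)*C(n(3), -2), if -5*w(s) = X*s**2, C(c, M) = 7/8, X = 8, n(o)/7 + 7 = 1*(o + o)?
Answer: -3311/40 ≈ -82.775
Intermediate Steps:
n(o) = -49 + 14*o (n(o) = -49 + 7*(1*(o + o)) = -49 + 7*(1*(2*o)) = -49 + 7*(2*o) = -49 + 14*o)
C(c, M) = 7/8 (C(c, M) = 7*(1/8) = 7/8)
w(s) = -8*s**2/5
(w(1) - 93)*C(n(3), -2) = (-8/5*1**2 - 93)*(7/8) = (-8/5*1 - 93)*(7/8) = (-8/5 - 93)*(7/8) = -473/5*7/8 = -3311/40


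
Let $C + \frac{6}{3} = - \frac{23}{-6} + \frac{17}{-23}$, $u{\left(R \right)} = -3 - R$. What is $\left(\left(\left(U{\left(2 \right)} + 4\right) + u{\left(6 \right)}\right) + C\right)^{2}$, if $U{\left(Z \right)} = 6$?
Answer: $\frac{83521}{19044} \approx 4.3857$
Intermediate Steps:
$C = \frac{151}{138}$ ($C = -2 + \left(- \frac{23}{-6} + \frac{17}{-23}\right) = -2 + \left(\left(-23\right) \left(- \frac{1}{6}\right) + 17 \left(- \frac{1}{23}\right)\right) = -2 + \left(\frac{23}{6} - \frac{17}{23}\right) = -2 + \frac{427}{138} = \frac{151}{138} \approx 1.0942$)
$\left(\left(\left(U{\left(2 \right)} + 4\right) + u{\left(6 \right)}\right) + C\right)^{2} = \left(\left(\left(6 + 4\right) - 9\right) + \frac{151}{138}\right)^{2} = \left(\left(10 - 9\right) + \frac{151}{138}\right)^{2} = \left(1 + \frac{151}{138}\right)^{2} = \left(\frac{289}{138}\right)^{2} = \frac{83521}{19044}$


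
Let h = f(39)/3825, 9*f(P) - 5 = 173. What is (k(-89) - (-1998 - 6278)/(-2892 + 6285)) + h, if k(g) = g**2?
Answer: 102832243031/12978225 ≈ 7923.4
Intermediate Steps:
f(P) = 178/9 (f(P) = 5/9 + (1/9)*173 = 5/9 + 173/9 = 178/9)
h = 178/34425 (h = (178/9)/3825 = (178/9)*(1/3825) = 178/34425 ≈ 0.0051707)
(k(-89) - (-1998 - 6278)/(-2892 + 6285)) + h = ((-89)**2 - (-1998 - 6278)/(-2892 + 6285)) + 178/34425 = (7921 - (-8276)/3393) + 178/34425 = (7921 - 1*(-8276/3393)) + 178/34425 = (7921 + 8276/3393) + 178/34425 = 26884229/3393 + 178/34425 = 102832243031/12978225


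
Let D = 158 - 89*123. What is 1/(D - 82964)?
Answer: -1/93753 ≈ -1.0666e-5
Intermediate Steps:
D = -10789 (D = 158 - 10947 = -10789)
1/(D - 82964) = 1/(-10789 - 82964) = 1/(-93753) = -1/93753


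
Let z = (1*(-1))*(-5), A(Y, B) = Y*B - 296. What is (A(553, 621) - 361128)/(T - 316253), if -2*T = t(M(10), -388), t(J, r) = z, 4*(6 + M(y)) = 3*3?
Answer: 36022/632511 ≈ 0.056951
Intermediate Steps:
M(y) = -15/4 (M(y) = -6 + (3*3)/4 = -6 + (1/4)*9 = -6 + 9/4 = -15/4)
A(Y, B) = -296 + B*Y (A(Y, B) = B*Y - 296 = -296 + B*Y)
z = 5 (z = -1*(-5) = 5)
t(J, r) = 5
T = -5/2 (T = -1/2*5 = -5/2 ≈ -2.5000)
(A(553, 621) - 361128)/(T - 316253) = ((-296 + 621*553) - 361128)/(-5/2 - 316253) = ((-296 + 343413) - 361128)/(-632511/2) = (343117 - 361128)*(-2/632511) = -18011*(-2/632511) = 36022/632511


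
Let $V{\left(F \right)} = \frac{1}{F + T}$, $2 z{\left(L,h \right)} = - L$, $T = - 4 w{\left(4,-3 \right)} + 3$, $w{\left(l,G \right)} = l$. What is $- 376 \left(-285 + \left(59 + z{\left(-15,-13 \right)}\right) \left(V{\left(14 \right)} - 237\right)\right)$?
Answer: $6008104$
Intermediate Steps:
$T = -13$ ($T = \left(-4\right) 4 + 3 = -16 + 3 = -13$)
$z{\left(L,h \right)} = - \frac{L}{2}$ ($z{\left(L,h \right)} = \frac{\left(-1\right) L}{2} = - \frac{L}{2}$)
$V{\left(F \right)} = \frac{1}{-13 + F}$ ($V{\left(F \right)} = \frac{1}{F - 13} = \frac{1}{-13 + F}$)
$- 376 \left(-285 + \left(59 + z{\left(-15,-13 \right)}\right) \left(V{\left(14 \right)} - 237\right)\right) = - 376 \left(-285 + \left(59 - - \frac{15}{2}\right) \left(\frac{1}{-13 + 14} - 237\right)\right) = - 376 \left(-285 + \left(59 + \frac{15}{2}\right) \left(1^{-1} - 237\right)\right) = - 376 \left(-285 + \frac{133 \left(1 - 237\right)}{2}\right) = - 376 \left(-285 + \frac{133}{2} \left(-236\right)\right) = - 376 \left(-285 - 15694\right) = \left(-376\right) \left(-15979\right) = 6008104$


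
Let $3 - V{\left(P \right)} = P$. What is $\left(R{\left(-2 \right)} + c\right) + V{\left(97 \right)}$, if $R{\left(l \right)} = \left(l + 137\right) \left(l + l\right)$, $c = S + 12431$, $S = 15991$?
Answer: $27788$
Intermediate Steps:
$V{\left(P \right)} = 3 - P$
$c = 28422$ ($c = 15991 + 12431 = 28422$)
$R{\left(l \right)} = 2 l \left(137 + l\right)$ ($R{\left(l \right)} = \left(137 + l\right) 2 l = 2 l \left(137 + l\right)$)
$\left(R{\left(-2 \right)} + c\right) + V{\left(97 \right)} = \left(2 \left(-2\right) \left(137 - 2\right) + 28422\right) + \left(3 - 97\right) = \left(2 \left(-2\right) 135 + 28422\right) + \left(3 - 97\right) = \left(-540 + 28422\right) - 94 = 27882 - 94 = 27788$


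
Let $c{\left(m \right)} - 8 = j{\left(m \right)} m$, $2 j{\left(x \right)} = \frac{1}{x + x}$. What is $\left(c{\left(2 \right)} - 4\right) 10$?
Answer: $\frac{85}{2} \approx 42.5$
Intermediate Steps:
$j{\left(x \right)} = \frac{1}{4 x}$ ($j{\left(x \right)} = \frac{1}{2 \left(x + x\right)} = \frac{1}{2 \cdot 2 x} = \frac{\frac{1}{2} \frac{1}{x}}{2} = \frac{1}{4 x}$)
$c{\left(m \right)} = \frac{33}{4}$ ($c{\left(m \right)} = 8 + \frac{1}{4 m} m = 8 + \frac{1}{4} = \frac{33}{4}$)
$\left(c{\left(2 \right)} - 4\right) 10 = \left(\frac{33}{4} - 4\right) 10 = \frac{17}{4} \cdot 10 = \frac{85}{2}$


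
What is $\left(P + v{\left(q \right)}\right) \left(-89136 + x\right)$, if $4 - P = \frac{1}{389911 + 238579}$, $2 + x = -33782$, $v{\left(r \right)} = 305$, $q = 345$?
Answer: $- \frac{2387148303428}{62849} \approx -3.7982 \cdot 10^{7}$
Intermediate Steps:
$x = -33784$ ($x = -2 - 33782 = -33784$)
$P = \frac{2513959}{628490}$ ($P = 4 - \frac{1}{389911 + 238579} = 4 - \frac{1}{628490} = \frac{2513959}{628490} \approx 4.0$)
$\left(P + v{\left(q \right)}\right) \left(-89136 + x\right) = \left(\frac{2513959}{628490} + 305\right) \left(-89136 - 33784\right) = \frac{194203409}{628490} \left(-122920\right) = - \frac{2387148303428}{62849}$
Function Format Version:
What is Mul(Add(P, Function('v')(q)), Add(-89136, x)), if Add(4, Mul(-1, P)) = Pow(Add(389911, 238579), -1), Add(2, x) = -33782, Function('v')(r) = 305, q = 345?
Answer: Rational(-2387148303428, 62849) ≈ -3.7982e+7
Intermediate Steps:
x = -33784 (x = Add(-2, -33782) = -33784)
P = Rational(2513959, 628490) (P = Add(4, Mul(-1, Pow(Add(389911, 238579), -1))) = Add(4, Mul(-1, Pow(628490, -1))) = Add(4, Mul(-1, Rational(1, 628490))) = Add(4, Rational(-1, 628490)) = Rational(2513959, 628490) ≈ 4.0000)
Mul(Add(P, Function('v')(q)), Add(-89136, x)) = Mul(Add(Rational(2513959, 628490), 305), Add(-89136, -33784)) = Mul(Rational(194203409, 628490), -122920) = Rational(-2387148303428, 62849)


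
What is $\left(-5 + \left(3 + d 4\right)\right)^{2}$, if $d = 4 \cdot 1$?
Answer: $196$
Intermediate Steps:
$d = 4$
$\left(-5 + \left(3 + d 4\right)\right)^{2} = \left(-5 + \left(3 + 4 \cdot 4\right)\right)^{2} = \left(-5 + \left(3 + 16\right)\right)^{2} = \left(-5 + 19\right)^{2} = 14^{2} = 196$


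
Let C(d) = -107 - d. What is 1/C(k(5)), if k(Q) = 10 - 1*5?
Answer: -1/112 ≈ -0.0089286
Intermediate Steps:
k(Q) = 5 (k(Q) = 10 - 5 = 5)
1/C(k(5)) = 1/(-107 - 1*5) = 1/(-107 - 5) = 1/(-112) = -1/112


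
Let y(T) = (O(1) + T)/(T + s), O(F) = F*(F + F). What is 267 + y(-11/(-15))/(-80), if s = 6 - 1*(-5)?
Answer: 3759319/14080 ≈ 267.00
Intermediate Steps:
O(F) = 2*F**2 (O(F) = F*(2*F) = 2*F**2)
s = 11 (s = 6 + 5 = 11)
y(T) = (2 + T)/(11 + T) (y(T) = (2*1**2 + T)/(T + 11) = (2*1 + T)/(11 + T) = (2 + T)/(11 + T))
267 + y(-11/(-15))/(-80) = 267 + ((2 - 11/(-15))/(11 - 11/(-15)))/(-80) = 267 + ((2 - 11*(-1/15))/(11 - 11*(-1/15)))*(-1/80) = 267 + ((2 + 11/15)/(11 + 11/15))*(-1/80) = 267 + ((41/15)/(176/15))*(-1/80) = 267 + ((15/176)*(41/15))*(-1/80) = 267 + (41/176)*(-1/80) = 267 - 41/14080 = 3759319/14080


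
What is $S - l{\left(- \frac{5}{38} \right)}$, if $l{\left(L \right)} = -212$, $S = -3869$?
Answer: $-3657$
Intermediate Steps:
$S - l{\left(- \frac{5}{38} \right)} = -3869 - -212 = -3869 + 212 = -3657$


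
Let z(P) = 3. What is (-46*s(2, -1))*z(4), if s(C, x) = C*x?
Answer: 276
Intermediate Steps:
(-46*s(2, -1))*z(4) = -92*(-1)*3 = -46*(-2)*3 = 92*3 = 276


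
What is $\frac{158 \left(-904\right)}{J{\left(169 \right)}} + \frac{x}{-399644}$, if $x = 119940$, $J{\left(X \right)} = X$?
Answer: $- \frac{14275555417}{16884959} \approx -845.46$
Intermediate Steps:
$\frac{158 \left(-904\right)}{J{\left(169 \right)}} + \frac{x}{-399644} = \frac{158 \left(-904\right)}{169} + \frac{119940}{-399644} = \left(-142832\right) \frac{1}{169} + 119940 \left(- \frac{1}{399644}\right) = - \frac{142832}{169} - \frac{29985}{99911} = - \frac{14275555417}{16884959}$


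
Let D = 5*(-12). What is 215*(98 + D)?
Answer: 8170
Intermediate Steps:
D = -60
215*(98 + D) = 215*(98 - 60) = 215*38 = 8170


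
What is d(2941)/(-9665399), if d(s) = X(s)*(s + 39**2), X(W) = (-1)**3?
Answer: 4462/9665399 ≈ 0.00046165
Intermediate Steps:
X(W) = -1
d(s) = -1521 - s (d(s) = -(s + 39**2) = -(s + 1521) = -(1521 + s) = -1521 - s)
d(2941)/(-9665399) = (-1521 - 1*2941)/(-9665399) = (-1521 - 2941)*(-1/9665399) = -4462*(-1/9665399) = 4462/9665399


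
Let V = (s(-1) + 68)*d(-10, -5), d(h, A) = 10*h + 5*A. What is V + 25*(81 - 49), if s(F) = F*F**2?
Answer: -7575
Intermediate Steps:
s(F) = F**3
d(h, A) = 5*A + 10*h
V = -8375 (V = ((-1)**3 + 68)*(5*(-5) + 10*(-10)) = (-1 + 68)*(-25 - 100) = 67*(-125) = -8375)
V + 25*(81 - 49) = -8375 + 25*(81 - 49) = -8375 + 25*32 = -8375 + 800 = -7575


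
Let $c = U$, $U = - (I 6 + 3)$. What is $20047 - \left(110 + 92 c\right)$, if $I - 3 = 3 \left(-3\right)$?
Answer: $16901$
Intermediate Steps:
$I = -6$ ($I = 3 + 3 \left(-3\right) = 3 - 9 = -6$)
$U = 33$ ($U = - (\left(-6\right) 6 + 3) = - (-36 + 3) = \left(-1\right) \left(-33\right) = 33$)
$c = 33$
$20047 - \left(110 + 92 c\right) = 20047 - 3146 = 16901$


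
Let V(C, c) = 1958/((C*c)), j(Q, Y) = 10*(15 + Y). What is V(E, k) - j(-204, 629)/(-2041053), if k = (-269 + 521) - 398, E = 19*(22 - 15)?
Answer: -276523561/2830940511 ≈ -0.097679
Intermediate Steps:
j(Q, Y) = 150 + 10*Y
E = 133 (E = 19*7 = 133)
k = -146 (k = 252 - 398 = -146)
V(C, c) = 1958/(C*c) (V(C, c) = 1958*(1/(C*c)) = 1958/(C*c))
V(E, k) - j(-204, 629)/(-2041053) = 1958/(133*(-146)) - (150 + 10*629)/(-2041053) = 1958*(1/133)*(-1/146) - (150 + 6290)*(-1)/2041053 = -979/9709 - 6440*(-1)/2041053 = -979/9709 - 1*(-920/291579) = -979/9709 + 920/291579 = -276523561/2830940511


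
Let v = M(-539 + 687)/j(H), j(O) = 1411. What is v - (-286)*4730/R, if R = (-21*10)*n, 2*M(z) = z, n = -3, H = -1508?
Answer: 190881920/88893 ≈ 2147.3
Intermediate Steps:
M(z) = z/2
v = 74/1411 (v = ((-539 + 687)/2)/1411 = ((½)*148)*(1/1411) = 74*(1/1411) = 74/1411 ≈ 0.052445)
R = 630 (R = -21*10*(-3) = -210*(-3) = 630)
v - (-286)*4730/R = 74/1411 - (-286)*4730/630 = 74/1411 - (-286)*4730*(1/630) = 74/1411 - (-286)*473/63 = 74/1411 - 1*(-135278/63) = 74/1411 + 135278/63 = 190881920/88893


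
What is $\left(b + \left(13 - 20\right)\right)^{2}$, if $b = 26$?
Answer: $361$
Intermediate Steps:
$\left(b + \left(13 - 20\right)\right)^{2} = \left(26 + \left(13 - 20\right)\right)^{2} = \left(26 - 7\right)^{2} = 19^{2} = 361$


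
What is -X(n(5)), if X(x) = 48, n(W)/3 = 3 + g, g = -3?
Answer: -48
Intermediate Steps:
n(W) = 0 (n(W) = 3*(3 - 3) = 3*0 = 0)
-X(n(5)) = -1*48 = -48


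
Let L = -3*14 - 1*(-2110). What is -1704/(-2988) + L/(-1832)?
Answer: -63697/114042 ≈ -0.55854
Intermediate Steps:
L = 2068 (L = -42 + 2110 = 2068)
-1704/(-2988) + L/(-1832) = -1704/(-2988) + 2068/(-1832) = -1704*(-1/2988) + 2068*(-1/1832) = 142/249 - 517/458 = -63697/114042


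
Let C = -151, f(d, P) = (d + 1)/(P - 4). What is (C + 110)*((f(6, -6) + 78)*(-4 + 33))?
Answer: -919097/10 ≈ -91910.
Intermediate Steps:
f(d, P) = (1 + d)/(-4 + P)
(C + 110)*((f(6, -6) + 78)*(-4 + 33)) = (-151 + 110)*(((1 + 6)/(-4 - 6) + 78)*(-4 + 33)) = -41*(7/(-10) + 78)*29 = -41*(-⅒*7 + 78)*29 = -41*(-7/10 + 78)*29 = -31693*29/10 = -41*22417/10 = -919097/10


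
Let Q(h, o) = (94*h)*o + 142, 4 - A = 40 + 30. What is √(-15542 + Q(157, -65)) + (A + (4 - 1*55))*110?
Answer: -12870 + I*√974670 ≈ -12870.0 + 987.25*I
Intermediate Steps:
A = -66 (A = 4 - (40 + 30) = 4 - 1*70 = 4 - 70 = -66)
Q(h, o) = 142 + 94*h*o (Q(h, o) = 94*h*o + 142 = 142 + 94*h*o)
√(-15542 + Q(157, -65)) + (A + (4 - 1*55))*110 = √(-15542 + (142 + 94*157*(-65))) + (-66 + (4 - 1*55))*110 = √(-15542 + (142 - 959270)) + (-66 + (4 - 55))*110 = √(-15542 - 959128) + (-66 - 51)*110 = √(-974670) - 117*110 = I*√974670 - 12870 = -12870 + I*√974670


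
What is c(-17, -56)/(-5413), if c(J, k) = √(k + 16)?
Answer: -2*I*√10/5413 ≈ -0.0011684*I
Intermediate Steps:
c(J, k) = √(16 + k)
c(-17, -56)/(-5413) = √(16 - 56)/(-5413) = √(-40)*(-1/5413) = (2*I*√10)*(-1/5413) = -2*I*√10/5413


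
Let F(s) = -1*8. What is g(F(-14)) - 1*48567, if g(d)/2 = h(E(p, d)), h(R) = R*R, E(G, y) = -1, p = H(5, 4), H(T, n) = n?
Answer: -48565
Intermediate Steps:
p = 4
F(s) = -8
h(R) = R²
g(d) = 2 (g(d) = 2*(-1)² = 2*1 = 2)
g(F(-14)) - 1*48567 = 2 - 1*48567 = 2 - 48567 = -48565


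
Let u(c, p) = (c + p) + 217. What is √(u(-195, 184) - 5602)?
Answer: 2*I*√1349 ≈ 73.458*I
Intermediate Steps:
u(c, p) = 217 + c + p
√(u(-195, 184) - 5602) = √((217 - 195 + 184) - 5602) = √(206 - 5602) = √(-5396) = 2*I*√1349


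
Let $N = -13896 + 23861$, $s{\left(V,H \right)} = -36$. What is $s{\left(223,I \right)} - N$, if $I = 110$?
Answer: $-10001$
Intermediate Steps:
$N = 9965$
$s{\left(223,I \right)} - N = -36 - 9965 = -10001$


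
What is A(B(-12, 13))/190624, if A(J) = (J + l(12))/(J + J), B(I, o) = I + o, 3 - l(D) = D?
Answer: -1/47656 ≈ -2.0984e-5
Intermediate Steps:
l(D) = 3 - D
A(J) = (-9 + J)/(2*J) (A(J) = (J + (3 - 1*12))/(J + J) = (J + (3 - 12))/((2*J)) = (J - 9)*(1/(2*J)) = (-9 + J)*(1/(2*J)) = (-9 + J)/(2*J))
A(B(-12, 13))/190624 = ((-9 + (-12 + 13))/(2*(-12 + 13)))/190624 = ((1/2)*(-9 + 1)/1)*(1/190624) = ((1/2)*1*(-8))*(1/190624) = -4*1/190624 = -1/47656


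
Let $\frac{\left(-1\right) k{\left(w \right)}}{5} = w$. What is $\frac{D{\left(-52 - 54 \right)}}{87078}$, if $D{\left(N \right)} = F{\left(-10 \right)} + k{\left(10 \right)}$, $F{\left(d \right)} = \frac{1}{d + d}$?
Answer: $- \frac{1001}{1741560} \approx -0.00057477$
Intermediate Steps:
$k{\left(w \right)} = - 5 w$
$F{\left(d \right)} = \frac{1}{2 d}$
$D{\left(N \right)} = - \frac{1001}{20}$ ($D{\left(N \right)} = \frac{1}{2 \left(-10\right)} - 50 = \frac{1}{2} \left(- \frac{1}{10}\right) - 50 = - \frac{1}{20} - 50 = - \frac{1001}{20}$)
$\frac{D{\left(-52 - 54 \right)}}{87078} = - \frac{1001}{20 \cdot 87078} = \left(- \frac{1001}{20}\right) \frac{1}{87078} = - \frac{1001}{1741560}$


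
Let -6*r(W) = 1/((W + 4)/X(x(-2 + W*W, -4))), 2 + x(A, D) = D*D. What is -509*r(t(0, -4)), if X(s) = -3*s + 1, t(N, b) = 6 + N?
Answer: -20869/60 ≈ -347.82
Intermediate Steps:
x(A, D) = -2 + D² (x(A, D) = -2 + D*D = -2 + D²)
X(s) = 1 - 3*s
r(W) = -1/(6*(-4/41 - W/41)) (r(W) = -(1 - 3*(-2 + (-4)²))/(W + 4)/6 = -(1 - 3*(-2 + 16))/(4 + W)/6 = -(1 - 3*14)/(4 + W)/6 = -(1 - 42)/(4 + W)/6 = -(-41/(4 + W))/6 = -1/(6*(-4/41 - W/41)))
-509*r(t(0, -4)) = -20869/(6*(4 + (6 + 0))) = -20869/(6*(4 + 6)) = -20869/(6*10) = -509*41/60 = -20869/60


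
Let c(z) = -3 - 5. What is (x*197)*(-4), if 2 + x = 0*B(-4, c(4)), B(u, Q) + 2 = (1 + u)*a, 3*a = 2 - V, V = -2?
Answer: 1576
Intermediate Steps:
c(z) = -8
a = 4/3 (a = (2 - 1*(-2))/3 = (2 + 2)/3 = (1/3)*4 = 4/3 ≈ 1.3333)
B(u, Q) = -2/3 + 4*u/3 (B(u, Q) = -2 + (1 + u)*(4/3) = -2 + (4/3 + 4*u/3) = -2/3 + 4*u/3)
x = -2 (x = -2 + 0*(-2/3 + (4/3)*(-4)) = -2 + 0*(-2/3 - 16/3) = -2 + 0*(-6) = -2 + 0 = -2)
(x*197)*(-4) = -2*197*(-4) = -394*(-4) = 1576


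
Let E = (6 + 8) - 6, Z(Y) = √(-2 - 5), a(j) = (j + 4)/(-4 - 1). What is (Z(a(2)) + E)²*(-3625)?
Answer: -206625 - 58000*I*√7 ≈ -2.0663e+5 - 1.5345e+5*I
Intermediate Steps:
a(j) = -⅘ - j/5 (a(j) = (4 + j)/(-5) = (4 + j)*(-⅕) = -⅘ - j/5)
Z(Y) = I*√7 (Z(Y) = √(-7) = I*√7)
E = 8 (E = 14 - 6 = 8)
(Z(a(2)) + E)²*(-3625) = (I*√7 + 8)²*(-3625) = (8 + I*√7)²*(-3625) = -3625*(8 + I*√7)²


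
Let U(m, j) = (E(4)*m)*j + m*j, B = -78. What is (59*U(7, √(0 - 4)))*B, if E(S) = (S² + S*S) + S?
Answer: -2383836*I ≈ -2.3838e+6*I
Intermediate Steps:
E(S) = S + 2*S² (E(S) = (S² + S²) + S = 2*S² + S = S + 2*S²)
U(m, j) = 37*j*m (U(m, j) = ((4*(1 + 2*4))*m)*j + m*j = ((4*(1 + 8))*m)*j + j*m = ((4*9)*m)*j + j*m = (36*m)*j + j*m = 36*j*m + j*m = 37*j*m)
(59*U(7, √(0 - 4)))*B = (59*(37*√(0 - 4)*7))*(-78) = (59*(37*√(-4)*7))*(-78) = (59*(37*(2*I)*7))*(-78) = (59*(518*I))*(-78) = (30562*I)*(-78) = -2383836*I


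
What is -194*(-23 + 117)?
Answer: -18236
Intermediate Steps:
-194*(-23 + 117) = -194*94 = -18236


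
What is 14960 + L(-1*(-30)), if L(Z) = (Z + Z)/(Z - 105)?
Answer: 74796/5 ≈ 14959.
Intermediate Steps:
L(Z) = 2*Z/(-105 + Z) (L(Z) = (2*Z)/(-105 + Z) = 2*Z/(-105 + Z))
14960 + L(-1*(-30)) = 14960 + 2*(-1*(-30))/(-105 - 1*(-30)) = 14960 + 2*30/(-105 + 30) = 14960 + 2*30/(-75) = 14960 + 2*30*(-1/75) = 14960 - ⅘ = 74796/5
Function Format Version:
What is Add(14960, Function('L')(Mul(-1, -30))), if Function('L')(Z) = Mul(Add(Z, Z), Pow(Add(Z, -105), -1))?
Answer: Rational(74796, 5) ≈ 14959.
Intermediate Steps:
Function('L')(Z) = Mul(2, Z, Pow(Add(-105, Z), -1)) (Function('L')(Z) = Mul(Mul(2, Z), Pow(Add(-105, Z), -1)) = Mul(2, Z, Pow(Add(-105, Z), -1)))
Add(14960, Function('L')(Mul(-1, -30))) = Add(14960, Mul(2, Mul(-1, -30), Pow(Add(-105, Mul(-1, -30)), -1))) = Add(14960, Mul(2, 30, Pow(Add(-105, 30), -1))) = Add(14960, Mul(2, 30, Pow(-75, -1))) = Add(14960, Mul(2, 30, Rational(-1, 75))) = Add(14960, Rational(-4, 5)) = Rational(74796, 5)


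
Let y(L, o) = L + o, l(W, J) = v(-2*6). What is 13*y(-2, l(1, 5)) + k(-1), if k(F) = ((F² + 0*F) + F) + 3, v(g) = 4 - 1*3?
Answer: -10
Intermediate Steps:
v(g) = 1 (v(g) = 4 - 3 = 1)
l(W, J) = 1
k(F) = 3 + F + F² (k(F) = ((F² + 0) + F) + 3 = (F² + F) + 3 = (F + F²) + 3 = 3 + F + F²)
13*y(-2, l(1, 5)) + k(-1) = 13*(-2 + 1) + (3 - 1 + (-1)²) = 13*(-1) + (3 - 1 + 1) = -13 + 3 = -10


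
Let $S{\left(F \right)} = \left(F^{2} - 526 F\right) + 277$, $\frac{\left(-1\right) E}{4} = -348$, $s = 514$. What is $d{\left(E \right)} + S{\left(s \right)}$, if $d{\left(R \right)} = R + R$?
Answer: $-3107$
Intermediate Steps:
$E = 1392$ ($E = \left(-4\right) \left(-348\right) = 1392$)
$S{\left(F \right)} = 277 + F^{2} - 526 F$
$d{\left(R \right)} = 2 R$
$d{\left(E \right)} + S{\left(s \right)} = 2 \cdot 1392 + \left(277 + 514^{2} - 270364\right) = 2784 + \left(277 + 264196 - 270364\right) = 2784 - 5891 = -3107$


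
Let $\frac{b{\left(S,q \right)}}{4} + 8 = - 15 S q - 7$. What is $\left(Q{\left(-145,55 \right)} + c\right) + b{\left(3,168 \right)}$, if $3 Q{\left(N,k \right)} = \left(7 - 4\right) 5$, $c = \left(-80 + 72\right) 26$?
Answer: $-30503$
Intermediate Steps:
$c = -208$ ($c = \left(-8\right) 26 = -208$)
$Q{\left(N,k \right)} = 5$ ($Q{\left(N,k \right)} = \frac{\left(7 - 4\right) 5}{3} = \frac{3 \cdot 5}{3} = \frac{1}{3} \cdot 15 = 5$)
$b{\left(S,q \right)} = -60 - 60 S q$ ($b{\left(S,q \right)} = -32 + 4 \left(- 15 S q - 7\right) = -32 + 4 \left(-7 - 15 S q\right) = -32 - \left(28 + 60 S q\right) = -60 - 60 S q$)
$\left(Q{\left(-145,55 \right)} + c\right) + b{\left(3,168 \right)} = \left(5 - 208\right) - \left(60 + 180 \cdot 168\right) = -203 - 30300 = -30503$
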